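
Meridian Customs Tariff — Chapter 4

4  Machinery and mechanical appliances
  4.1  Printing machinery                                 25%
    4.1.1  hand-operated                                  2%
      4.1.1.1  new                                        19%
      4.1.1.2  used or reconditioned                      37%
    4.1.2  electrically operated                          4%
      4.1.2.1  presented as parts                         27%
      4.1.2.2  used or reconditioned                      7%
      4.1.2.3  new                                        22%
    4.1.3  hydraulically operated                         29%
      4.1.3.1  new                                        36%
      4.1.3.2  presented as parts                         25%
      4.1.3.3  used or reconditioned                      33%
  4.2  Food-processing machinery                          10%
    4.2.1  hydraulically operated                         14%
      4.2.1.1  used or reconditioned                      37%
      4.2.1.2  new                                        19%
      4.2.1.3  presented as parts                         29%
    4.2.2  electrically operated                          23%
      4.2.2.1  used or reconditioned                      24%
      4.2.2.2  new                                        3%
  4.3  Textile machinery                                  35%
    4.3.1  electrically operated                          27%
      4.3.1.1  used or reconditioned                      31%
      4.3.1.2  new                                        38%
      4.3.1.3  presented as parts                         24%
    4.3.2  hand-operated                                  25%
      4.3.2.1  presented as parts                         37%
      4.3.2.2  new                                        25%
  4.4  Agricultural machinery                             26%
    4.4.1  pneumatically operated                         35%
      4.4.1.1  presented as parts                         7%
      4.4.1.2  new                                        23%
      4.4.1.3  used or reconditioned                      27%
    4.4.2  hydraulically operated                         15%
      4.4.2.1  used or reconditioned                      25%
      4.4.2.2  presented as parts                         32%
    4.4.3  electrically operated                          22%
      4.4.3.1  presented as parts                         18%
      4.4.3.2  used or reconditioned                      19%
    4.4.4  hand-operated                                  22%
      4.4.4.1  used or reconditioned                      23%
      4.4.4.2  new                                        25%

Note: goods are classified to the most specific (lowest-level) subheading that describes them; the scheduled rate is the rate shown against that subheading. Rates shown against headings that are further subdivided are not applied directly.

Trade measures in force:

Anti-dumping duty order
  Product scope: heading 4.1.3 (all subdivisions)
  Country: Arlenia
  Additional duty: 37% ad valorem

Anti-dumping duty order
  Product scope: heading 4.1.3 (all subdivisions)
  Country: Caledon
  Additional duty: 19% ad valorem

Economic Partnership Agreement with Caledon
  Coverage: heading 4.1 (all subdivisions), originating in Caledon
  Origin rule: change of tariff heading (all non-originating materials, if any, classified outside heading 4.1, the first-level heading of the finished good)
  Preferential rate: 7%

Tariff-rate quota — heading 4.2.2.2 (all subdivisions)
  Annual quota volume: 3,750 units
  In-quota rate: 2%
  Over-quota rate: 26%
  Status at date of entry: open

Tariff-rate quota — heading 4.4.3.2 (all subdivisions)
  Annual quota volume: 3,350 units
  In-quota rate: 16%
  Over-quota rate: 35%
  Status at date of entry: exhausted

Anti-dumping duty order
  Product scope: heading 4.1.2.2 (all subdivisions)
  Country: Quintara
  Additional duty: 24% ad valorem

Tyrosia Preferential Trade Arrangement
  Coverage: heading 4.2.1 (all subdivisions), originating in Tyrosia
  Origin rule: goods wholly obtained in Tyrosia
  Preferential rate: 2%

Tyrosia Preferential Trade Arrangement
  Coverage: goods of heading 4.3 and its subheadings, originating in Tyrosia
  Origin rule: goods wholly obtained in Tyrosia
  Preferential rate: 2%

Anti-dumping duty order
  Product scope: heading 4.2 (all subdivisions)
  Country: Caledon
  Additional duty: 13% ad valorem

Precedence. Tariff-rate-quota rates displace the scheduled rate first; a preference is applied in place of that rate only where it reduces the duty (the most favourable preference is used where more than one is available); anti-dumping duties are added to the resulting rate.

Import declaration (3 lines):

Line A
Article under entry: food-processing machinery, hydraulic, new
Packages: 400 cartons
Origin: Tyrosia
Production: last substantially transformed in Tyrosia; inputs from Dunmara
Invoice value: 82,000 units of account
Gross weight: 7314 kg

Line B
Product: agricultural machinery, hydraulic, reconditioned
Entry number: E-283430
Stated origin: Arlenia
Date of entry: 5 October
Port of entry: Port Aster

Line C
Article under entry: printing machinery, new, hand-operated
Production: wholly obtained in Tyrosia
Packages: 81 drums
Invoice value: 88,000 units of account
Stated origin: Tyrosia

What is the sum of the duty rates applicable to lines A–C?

Line A: food-processing → 4.2; hydraulic → 4.2.1; new → 4.2.1.2. Scheduled 19%. Tyrosia agreement on 4.2.1: not wholly obtained; Tyrosia agreement on 4.3: 4.2.1.2 not covered. → 19%.
Line B: agricultural → 4.4; hydraulic → 4.4.2; reconditioned → 4.4.2.1. Scheduled 25%. No special measure applies. → 25%.
Line C: printing → 4.1; hand-operated → 4.1.1; new → 4.1.1.1. Scheduled 19%. Tyrosia agreement on 4.2.1: 4.1.1.1 not covered; Tyrosia agreement on 4.3: 4.1.1.1 not covered. → 19%.
Sum: 19% + 25% + 19% = 63%.

63%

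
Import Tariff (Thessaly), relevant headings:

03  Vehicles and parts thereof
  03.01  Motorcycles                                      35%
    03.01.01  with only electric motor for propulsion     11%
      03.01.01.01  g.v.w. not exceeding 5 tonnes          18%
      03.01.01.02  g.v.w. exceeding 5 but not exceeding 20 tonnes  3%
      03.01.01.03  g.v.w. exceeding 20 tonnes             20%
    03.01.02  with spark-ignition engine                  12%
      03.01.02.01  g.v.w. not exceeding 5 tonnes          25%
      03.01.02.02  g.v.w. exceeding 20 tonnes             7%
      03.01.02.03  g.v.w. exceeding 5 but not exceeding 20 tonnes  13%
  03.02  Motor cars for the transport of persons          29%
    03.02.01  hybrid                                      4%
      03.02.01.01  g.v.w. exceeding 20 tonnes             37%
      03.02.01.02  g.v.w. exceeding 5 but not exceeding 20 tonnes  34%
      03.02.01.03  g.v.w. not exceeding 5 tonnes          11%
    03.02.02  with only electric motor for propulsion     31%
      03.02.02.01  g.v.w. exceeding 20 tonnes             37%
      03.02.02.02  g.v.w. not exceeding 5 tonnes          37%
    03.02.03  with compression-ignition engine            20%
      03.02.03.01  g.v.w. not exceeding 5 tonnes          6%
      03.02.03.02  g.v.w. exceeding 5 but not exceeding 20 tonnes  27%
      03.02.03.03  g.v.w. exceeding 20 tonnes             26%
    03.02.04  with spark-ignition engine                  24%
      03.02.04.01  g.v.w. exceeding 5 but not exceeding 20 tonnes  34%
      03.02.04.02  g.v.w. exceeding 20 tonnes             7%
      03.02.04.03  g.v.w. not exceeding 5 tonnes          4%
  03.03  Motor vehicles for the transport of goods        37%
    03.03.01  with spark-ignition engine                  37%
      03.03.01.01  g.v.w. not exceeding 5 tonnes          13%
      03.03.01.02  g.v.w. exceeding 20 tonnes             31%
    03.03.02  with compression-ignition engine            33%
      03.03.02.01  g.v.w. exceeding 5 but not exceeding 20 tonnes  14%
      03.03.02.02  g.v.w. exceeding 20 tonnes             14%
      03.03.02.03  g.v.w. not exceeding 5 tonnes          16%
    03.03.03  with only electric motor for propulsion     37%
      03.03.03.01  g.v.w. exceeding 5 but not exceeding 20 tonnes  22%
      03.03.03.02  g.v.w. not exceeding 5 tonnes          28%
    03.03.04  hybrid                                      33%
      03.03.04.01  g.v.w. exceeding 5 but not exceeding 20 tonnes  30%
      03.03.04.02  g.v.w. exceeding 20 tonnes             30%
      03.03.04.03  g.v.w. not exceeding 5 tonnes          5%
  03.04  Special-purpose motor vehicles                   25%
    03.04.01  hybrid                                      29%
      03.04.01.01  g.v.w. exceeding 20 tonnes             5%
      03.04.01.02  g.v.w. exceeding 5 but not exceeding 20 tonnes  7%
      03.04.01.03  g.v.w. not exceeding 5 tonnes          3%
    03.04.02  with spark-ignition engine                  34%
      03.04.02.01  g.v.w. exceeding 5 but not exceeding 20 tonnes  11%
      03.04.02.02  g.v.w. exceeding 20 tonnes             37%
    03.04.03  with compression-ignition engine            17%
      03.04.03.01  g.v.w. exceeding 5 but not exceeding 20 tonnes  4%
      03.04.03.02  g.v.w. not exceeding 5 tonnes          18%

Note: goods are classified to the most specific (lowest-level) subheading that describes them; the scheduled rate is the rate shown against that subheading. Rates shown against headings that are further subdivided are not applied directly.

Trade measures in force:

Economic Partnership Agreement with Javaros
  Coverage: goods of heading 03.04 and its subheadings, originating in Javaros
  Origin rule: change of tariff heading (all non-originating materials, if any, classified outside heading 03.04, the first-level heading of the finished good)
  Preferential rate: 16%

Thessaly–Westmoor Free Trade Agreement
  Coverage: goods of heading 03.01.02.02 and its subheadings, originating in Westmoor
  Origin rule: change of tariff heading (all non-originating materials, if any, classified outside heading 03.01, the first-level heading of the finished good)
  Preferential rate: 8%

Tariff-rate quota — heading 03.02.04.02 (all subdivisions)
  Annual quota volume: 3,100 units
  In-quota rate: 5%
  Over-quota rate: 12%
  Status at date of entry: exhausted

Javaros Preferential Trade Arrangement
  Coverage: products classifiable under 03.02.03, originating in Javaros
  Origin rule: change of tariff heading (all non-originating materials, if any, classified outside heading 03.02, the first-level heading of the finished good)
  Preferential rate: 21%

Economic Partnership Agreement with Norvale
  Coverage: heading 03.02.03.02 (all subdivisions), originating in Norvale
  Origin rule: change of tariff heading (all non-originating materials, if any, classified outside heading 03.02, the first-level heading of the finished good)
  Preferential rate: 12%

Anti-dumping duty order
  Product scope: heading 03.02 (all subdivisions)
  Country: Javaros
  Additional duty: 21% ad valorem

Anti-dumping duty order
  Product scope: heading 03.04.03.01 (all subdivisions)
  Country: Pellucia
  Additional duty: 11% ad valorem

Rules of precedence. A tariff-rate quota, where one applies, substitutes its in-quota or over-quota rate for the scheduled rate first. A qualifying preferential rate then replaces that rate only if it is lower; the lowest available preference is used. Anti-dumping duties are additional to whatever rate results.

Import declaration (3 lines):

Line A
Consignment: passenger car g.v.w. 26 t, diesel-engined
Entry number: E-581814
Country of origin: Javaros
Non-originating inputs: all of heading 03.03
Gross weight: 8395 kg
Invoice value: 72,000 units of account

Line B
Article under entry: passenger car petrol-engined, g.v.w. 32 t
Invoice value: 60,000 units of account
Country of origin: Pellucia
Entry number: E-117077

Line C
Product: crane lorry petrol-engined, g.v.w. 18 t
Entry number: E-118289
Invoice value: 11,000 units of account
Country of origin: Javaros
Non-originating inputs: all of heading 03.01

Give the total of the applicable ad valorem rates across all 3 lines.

Line A: passenger car → 03.02; diesel-engined → 03.02.03; g.v.w. 26 t → 03.02.03.03. Scheduled 26%. Javaros agreement on 03.04: 03.02.03.03 not covered; Javaros agreement on 03.02.03: CTH met → 21% available; preferential 21%; anti-dumping (Javaros, 03.02): +21%; total 21% + 21% = 42%. → 42%.
Line B: passenger car → 03.02; petrol-engined → 03.02.04; g.v.w. 32 t → 03.02.04.02. Scheduled 7%. quota on 03.02.04.02 exhausted → over-quota 12%. → 12%.
Line C: crane lorry → 03.04; petrol-engined → 03.04.02; g.v.w. 18 t → 03.04.02.01. Scheduled 11%. Javaros agreement on 03.04: CTH met → 16% available; Javaros agreement on 03.02.03: 03.04.02.01 not covered; preference 16% not lower than 11% → no reduction. → 11%.
Sum: 42% + 12% + 11% = 65%.

65%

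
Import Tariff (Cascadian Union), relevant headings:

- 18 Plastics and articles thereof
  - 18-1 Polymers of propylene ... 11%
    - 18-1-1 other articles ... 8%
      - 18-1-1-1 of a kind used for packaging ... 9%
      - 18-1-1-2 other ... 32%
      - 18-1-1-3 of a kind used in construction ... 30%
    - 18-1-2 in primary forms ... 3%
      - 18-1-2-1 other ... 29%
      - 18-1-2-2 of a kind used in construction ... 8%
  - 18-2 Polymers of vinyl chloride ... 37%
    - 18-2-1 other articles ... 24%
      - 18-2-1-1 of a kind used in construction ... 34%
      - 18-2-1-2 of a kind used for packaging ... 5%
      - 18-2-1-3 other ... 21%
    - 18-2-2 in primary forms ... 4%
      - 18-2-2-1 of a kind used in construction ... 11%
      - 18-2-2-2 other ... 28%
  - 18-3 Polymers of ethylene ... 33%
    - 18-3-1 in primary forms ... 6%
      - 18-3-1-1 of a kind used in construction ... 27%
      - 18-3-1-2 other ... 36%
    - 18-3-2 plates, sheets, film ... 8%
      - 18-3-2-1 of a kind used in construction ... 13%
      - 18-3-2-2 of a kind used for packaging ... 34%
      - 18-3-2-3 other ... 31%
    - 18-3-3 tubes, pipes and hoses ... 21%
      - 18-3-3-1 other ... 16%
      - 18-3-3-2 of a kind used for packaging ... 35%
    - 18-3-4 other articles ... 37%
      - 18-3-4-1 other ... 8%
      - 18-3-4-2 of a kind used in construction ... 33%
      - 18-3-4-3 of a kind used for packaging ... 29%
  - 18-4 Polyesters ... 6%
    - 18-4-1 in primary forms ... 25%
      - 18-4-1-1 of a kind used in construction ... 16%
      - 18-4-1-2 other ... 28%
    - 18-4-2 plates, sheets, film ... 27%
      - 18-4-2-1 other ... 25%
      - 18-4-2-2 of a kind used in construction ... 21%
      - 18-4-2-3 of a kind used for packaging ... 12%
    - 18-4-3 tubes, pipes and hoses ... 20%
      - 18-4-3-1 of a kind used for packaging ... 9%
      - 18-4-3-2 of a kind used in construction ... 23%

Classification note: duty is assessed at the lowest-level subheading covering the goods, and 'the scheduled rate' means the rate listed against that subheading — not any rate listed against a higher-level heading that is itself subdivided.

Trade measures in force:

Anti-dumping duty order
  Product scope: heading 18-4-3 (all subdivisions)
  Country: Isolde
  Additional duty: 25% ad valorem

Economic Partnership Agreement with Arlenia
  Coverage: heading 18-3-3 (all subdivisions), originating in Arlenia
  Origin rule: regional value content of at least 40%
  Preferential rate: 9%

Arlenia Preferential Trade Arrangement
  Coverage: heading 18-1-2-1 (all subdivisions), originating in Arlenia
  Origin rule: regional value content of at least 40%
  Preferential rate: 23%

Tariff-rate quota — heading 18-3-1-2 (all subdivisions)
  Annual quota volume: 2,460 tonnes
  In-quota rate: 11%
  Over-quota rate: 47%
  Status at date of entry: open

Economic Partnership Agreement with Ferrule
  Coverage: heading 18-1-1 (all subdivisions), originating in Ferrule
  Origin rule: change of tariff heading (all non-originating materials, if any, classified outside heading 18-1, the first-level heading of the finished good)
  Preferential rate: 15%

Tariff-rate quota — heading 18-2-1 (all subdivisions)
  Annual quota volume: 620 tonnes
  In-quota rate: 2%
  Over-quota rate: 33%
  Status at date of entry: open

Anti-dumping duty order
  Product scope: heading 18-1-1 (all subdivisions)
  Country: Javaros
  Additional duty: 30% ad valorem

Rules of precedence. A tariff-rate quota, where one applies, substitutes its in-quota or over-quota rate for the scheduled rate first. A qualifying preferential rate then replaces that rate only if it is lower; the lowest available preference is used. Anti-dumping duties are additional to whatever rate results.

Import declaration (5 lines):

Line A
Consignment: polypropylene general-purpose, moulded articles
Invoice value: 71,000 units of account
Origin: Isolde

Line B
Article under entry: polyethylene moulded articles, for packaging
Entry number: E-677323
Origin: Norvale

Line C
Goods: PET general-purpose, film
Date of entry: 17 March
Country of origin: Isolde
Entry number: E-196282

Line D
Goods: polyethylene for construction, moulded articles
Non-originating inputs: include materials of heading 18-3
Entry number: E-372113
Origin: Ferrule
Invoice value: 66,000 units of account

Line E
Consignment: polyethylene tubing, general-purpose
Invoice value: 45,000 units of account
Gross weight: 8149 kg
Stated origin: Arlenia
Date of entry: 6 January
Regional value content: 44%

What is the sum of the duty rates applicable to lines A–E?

Line A: polypropylene → 18-1; moulded articles → 18-1-1; general-purpose → 18-1-1-2. Scheduled 32%. No special measure applies. → 32%.
Line B: polyethylene → 18-3; moulded articles → 18-3-4; for packaging → 18-3-4-3. Scheduled 29%. No special measure applies. → 29%.
Line C: PET → 18-4; film → 18-4-2; general-purpose → 18-4-2-1. Scheduled 25%. No special measure applies. → 25%.
Line D: polyethylene → 18-3; moulded articles → 18-3-4; for construction → 18-3-4-2. Scheduled 33%. Ferrule agreement on 18-1-1: 18-3-4-2 not covered. → 33%.
Line E: polyethylene → 18-3; tubing → 18-3-3; general-purpose → 18-3-3-1. Scheduled 16%. Arlenia agreement on 18-3-3: RVC ≥ 40% → 9% available; Arlenia agreement on 18-1-2-1: 18-3-3-1 not covered; preferential 9%. → 9%.
Sum: 32% + 29% + 25% + 33% + 9% = 128%.

128%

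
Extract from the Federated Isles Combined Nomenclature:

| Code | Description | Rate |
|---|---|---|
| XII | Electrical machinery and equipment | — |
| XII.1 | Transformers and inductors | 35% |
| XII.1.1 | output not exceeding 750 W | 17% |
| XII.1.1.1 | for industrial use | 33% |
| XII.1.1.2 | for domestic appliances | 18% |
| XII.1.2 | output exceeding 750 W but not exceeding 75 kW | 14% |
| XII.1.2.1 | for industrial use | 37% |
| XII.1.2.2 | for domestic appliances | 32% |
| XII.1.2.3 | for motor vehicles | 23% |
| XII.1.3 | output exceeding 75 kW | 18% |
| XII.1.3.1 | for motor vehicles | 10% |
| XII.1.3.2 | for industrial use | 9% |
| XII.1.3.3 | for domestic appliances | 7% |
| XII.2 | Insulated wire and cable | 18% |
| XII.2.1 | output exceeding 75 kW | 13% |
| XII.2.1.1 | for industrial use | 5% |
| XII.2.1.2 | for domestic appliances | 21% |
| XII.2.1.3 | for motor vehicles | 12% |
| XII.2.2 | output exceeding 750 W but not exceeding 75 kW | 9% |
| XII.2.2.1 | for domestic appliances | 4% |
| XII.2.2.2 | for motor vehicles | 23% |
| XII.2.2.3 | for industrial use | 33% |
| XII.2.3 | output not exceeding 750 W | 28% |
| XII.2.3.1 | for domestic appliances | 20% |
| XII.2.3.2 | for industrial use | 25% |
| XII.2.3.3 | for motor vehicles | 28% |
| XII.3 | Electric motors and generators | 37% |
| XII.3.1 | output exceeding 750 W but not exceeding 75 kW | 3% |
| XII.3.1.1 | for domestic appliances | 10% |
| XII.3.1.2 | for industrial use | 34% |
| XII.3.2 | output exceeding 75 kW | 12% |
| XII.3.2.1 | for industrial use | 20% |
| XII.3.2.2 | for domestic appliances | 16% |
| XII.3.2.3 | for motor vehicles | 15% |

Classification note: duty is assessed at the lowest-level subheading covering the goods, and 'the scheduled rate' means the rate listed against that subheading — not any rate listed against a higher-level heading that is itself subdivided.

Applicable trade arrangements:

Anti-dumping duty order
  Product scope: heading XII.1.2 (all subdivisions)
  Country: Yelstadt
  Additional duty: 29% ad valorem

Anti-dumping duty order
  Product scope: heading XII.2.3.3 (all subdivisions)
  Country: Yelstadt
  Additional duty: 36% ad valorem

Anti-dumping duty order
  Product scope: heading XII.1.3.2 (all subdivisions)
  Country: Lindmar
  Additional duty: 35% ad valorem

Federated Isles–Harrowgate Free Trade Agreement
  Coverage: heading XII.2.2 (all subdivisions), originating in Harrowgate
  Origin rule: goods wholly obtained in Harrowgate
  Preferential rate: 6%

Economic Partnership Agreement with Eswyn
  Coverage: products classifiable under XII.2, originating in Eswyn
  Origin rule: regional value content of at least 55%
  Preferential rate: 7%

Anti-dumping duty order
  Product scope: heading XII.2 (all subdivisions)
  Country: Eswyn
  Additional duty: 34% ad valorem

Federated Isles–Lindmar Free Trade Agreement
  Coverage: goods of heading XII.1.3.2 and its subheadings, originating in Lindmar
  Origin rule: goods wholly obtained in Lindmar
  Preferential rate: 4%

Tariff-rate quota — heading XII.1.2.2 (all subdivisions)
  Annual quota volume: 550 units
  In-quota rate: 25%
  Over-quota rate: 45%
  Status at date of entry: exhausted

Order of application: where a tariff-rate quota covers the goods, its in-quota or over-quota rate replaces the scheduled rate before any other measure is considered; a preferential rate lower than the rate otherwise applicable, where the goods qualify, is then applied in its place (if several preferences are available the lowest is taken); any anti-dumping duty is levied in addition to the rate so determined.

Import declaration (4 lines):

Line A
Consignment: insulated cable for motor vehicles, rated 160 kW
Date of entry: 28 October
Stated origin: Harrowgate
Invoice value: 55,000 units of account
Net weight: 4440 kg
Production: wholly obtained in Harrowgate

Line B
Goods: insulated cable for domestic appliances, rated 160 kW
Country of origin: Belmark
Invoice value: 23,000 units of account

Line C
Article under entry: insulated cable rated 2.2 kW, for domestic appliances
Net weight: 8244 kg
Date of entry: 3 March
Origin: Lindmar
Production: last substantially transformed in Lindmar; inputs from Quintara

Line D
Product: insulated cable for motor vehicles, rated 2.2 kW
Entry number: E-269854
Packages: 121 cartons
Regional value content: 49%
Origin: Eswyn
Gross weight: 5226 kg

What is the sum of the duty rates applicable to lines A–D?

Line A: insulated cable → XII.2; rated 160 kW → XII.2.1; for motor vehicles → XII.2.1.3. Scheduled 12%. Harrowgate agreement on XII.2.2: XII.2.1.3 not covered. → 12%.
Line B: insulated cable → XII.2; rated 160 kW → XII.2.1; for domestic appliances → XII.2.1.2. Scheduled 21%. No special measure applies. → 21%.
Line C: insulated cable → XII.2; rated 2.2 kW → XII.2.2; for domestic appliances → XII.2.2.1. Scheduled 4%. Lindmar agreement on XII.1.3.2: XII.2.2.1 not covered. → 4%.
Line D: insulated cable → XII.2; rated 2.2 kW → XII.2.2; for motor vehicles → XII.2.2.2. Scheduled 23%. Eswyn agreement on XII.2: RVC < 55%; anti-dumping (Eswyn, XII.2): +34%; total 23% + 34% = 57%. → 57%.
Sum: 12% + 21% + 4% + 57% = 94%.

94%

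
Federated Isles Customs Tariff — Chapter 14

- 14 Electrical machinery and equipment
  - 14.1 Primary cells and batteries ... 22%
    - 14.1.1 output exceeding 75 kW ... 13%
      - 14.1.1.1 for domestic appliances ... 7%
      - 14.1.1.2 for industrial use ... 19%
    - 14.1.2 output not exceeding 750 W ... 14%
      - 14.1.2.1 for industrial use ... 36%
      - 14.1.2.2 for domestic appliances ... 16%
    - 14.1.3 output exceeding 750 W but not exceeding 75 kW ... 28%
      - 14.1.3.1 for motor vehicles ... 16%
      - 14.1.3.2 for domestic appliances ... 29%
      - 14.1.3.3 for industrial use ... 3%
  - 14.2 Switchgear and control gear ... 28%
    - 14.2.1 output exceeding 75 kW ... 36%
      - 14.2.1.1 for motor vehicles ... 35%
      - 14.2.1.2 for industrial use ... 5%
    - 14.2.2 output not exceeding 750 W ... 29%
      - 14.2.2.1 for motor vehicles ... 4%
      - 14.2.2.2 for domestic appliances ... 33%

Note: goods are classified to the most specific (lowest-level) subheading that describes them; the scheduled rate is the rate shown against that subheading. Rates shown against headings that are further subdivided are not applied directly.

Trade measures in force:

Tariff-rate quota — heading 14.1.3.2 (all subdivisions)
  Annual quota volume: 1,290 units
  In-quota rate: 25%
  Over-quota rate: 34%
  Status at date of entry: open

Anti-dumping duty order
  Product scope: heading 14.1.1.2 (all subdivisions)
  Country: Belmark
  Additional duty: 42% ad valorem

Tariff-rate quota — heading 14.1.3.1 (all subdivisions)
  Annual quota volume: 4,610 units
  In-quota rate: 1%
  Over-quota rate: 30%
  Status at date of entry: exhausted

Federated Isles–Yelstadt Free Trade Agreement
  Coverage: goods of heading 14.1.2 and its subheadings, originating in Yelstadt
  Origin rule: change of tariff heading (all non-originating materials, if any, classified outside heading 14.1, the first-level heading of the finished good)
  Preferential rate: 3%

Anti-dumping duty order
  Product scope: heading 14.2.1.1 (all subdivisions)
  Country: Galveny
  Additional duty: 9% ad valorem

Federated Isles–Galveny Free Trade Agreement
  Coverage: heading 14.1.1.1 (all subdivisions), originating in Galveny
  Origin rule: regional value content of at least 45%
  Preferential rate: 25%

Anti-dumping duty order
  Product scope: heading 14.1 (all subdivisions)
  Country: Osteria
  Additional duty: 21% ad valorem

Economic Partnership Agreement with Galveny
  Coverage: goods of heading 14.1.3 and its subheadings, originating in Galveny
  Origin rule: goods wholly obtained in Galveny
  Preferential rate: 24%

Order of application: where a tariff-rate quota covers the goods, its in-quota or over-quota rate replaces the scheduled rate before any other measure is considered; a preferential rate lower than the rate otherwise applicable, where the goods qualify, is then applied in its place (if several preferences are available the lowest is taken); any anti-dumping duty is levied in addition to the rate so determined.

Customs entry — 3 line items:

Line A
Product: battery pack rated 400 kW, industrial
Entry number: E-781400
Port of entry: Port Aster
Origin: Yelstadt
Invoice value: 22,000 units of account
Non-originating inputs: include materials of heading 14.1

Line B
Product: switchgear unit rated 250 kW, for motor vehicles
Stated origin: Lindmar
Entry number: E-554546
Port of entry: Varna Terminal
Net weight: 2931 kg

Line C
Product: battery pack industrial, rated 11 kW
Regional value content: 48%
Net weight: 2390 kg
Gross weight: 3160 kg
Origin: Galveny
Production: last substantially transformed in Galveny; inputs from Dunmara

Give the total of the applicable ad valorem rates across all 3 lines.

Line A: battery pack → 14.1; rated 400 kW → 14.1.1; industrial → 14.1.1.2. Scheduled 19%. Yelstadt agreement on 14.1.2: 14.1.1.2 not covered. → 19%.
Line B: switchgear unit → 14.2; rated 250 kW → 14.2.1; for motor vehicles → 14.2.1.1. Scheduled 35%. No special measure applies. → 35%.
Line C: battery pack → 14.1; rated 11 kW → 14.1.3; industrial → 14.1.3.3. Scheduled 3%. Galveny agreement on 14.1.1.1: 14.1.3.3 not covered; Galveny agreement on 14.1.3: not wholly obtained. → 3%.
Sum: 19% + 35% + 3% = 57%.

57%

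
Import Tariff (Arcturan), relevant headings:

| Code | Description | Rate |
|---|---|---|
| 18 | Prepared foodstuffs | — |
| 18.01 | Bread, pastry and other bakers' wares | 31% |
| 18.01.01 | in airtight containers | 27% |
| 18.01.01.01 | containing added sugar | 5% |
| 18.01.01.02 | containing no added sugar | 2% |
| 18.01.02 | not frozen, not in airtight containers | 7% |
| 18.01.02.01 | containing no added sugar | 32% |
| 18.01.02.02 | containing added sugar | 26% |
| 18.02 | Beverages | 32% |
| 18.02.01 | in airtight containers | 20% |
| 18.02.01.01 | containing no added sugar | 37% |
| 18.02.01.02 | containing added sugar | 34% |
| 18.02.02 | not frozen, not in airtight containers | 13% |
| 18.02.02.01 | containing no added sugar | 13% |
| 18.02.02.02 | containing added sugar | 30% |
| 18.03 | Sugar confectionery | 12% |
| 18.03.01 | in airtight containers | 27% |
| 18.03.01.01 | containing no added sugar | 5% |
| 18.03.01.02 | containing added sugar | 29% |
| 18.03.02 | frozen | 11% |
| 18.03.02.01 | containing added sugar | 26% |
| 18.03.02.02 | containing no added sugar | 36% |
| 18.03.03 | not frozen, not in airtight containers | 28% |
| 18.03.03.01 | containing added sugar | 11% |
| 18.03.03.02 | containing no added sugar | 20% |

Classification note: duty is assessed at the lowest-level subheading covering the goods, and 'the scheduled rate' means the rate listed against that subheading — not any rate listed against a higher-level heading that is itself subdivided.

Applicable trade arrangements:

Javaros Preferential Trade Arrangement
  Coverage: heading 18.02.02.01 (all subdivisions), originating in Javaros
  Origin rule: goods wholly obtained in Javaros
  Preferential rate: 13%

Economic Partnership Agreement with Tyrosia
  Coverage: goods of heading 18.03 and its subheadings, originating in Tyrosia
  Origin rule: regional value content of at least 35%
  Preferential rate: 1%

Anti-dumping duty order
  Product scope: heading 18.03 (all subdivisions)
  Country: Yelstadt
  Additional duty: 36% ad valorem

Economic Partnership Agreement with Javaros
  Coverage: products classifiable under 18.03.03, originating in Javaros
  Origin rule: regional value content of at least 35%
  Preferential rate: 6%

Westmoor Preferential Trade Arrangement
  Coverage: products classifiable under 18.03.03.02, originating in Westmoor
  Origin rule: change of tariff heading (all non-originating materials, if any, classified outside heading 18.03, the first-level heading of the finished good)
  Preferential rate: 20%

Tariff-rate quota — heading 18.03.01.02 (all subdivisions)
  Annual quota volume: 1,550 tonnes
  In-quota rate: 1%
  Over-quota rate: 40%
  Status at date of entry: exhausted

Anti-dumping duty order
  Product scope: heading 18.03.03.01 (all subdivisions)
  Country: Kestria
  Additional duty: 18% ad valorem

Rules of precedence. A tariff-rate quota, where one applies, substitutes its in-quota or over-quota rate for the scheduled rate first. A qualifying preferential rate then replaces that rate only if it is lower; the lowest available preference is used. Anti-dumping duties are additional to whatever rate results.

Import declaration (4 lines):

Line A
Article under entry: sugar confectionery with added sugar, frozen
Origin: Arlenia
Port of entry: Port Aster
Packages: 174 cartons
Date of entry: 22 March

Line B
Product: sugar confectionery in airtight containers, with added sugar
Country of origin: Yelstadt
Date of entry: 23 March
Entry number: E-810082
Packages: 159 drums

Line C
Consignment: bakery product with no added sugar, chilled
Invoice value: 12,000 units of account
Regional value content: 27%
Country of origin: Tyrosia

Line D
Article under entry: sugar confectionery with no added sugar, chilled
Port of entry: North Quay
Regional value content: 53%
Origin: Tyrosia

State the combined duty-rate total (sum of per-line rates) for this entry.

135%

Line A: sugar confectionery → 18.03; frozen → 18.03.02; with added sugar → 18.03.02.01. Scheduled 26%. No special measure applies. → 26%.
Line B: sugar confectionery → 18.03; in airtight containers → 18.03.01; with added sugar → 18.03.01.02. Scheduled 29%. quota on 18.03.01.02 exhausted → over-quota 40%; anti-dumping (Yelstadt, 18.03): +36%; total 40% + 36% = 76%. → 76%.
Line C: bakery product → 18.01; chilled → 18.01.02; with no added sugar → 18.01.02.01. Scheduled 32%. Tyrosia agreement on 18.03: 18.01.02.01 not covered. → 32%.
Line D: sugar confectionery → 18.03; chilled → 18.03.03; with no added sugar → 18.03.03.02. Scheduled 20%. Tyrosia agreement on 18.03: RVC ≥ 35% → 1% available; preferential 1%. → 1%.
Sum: 26% + 76% + 32% + 1% = 135%.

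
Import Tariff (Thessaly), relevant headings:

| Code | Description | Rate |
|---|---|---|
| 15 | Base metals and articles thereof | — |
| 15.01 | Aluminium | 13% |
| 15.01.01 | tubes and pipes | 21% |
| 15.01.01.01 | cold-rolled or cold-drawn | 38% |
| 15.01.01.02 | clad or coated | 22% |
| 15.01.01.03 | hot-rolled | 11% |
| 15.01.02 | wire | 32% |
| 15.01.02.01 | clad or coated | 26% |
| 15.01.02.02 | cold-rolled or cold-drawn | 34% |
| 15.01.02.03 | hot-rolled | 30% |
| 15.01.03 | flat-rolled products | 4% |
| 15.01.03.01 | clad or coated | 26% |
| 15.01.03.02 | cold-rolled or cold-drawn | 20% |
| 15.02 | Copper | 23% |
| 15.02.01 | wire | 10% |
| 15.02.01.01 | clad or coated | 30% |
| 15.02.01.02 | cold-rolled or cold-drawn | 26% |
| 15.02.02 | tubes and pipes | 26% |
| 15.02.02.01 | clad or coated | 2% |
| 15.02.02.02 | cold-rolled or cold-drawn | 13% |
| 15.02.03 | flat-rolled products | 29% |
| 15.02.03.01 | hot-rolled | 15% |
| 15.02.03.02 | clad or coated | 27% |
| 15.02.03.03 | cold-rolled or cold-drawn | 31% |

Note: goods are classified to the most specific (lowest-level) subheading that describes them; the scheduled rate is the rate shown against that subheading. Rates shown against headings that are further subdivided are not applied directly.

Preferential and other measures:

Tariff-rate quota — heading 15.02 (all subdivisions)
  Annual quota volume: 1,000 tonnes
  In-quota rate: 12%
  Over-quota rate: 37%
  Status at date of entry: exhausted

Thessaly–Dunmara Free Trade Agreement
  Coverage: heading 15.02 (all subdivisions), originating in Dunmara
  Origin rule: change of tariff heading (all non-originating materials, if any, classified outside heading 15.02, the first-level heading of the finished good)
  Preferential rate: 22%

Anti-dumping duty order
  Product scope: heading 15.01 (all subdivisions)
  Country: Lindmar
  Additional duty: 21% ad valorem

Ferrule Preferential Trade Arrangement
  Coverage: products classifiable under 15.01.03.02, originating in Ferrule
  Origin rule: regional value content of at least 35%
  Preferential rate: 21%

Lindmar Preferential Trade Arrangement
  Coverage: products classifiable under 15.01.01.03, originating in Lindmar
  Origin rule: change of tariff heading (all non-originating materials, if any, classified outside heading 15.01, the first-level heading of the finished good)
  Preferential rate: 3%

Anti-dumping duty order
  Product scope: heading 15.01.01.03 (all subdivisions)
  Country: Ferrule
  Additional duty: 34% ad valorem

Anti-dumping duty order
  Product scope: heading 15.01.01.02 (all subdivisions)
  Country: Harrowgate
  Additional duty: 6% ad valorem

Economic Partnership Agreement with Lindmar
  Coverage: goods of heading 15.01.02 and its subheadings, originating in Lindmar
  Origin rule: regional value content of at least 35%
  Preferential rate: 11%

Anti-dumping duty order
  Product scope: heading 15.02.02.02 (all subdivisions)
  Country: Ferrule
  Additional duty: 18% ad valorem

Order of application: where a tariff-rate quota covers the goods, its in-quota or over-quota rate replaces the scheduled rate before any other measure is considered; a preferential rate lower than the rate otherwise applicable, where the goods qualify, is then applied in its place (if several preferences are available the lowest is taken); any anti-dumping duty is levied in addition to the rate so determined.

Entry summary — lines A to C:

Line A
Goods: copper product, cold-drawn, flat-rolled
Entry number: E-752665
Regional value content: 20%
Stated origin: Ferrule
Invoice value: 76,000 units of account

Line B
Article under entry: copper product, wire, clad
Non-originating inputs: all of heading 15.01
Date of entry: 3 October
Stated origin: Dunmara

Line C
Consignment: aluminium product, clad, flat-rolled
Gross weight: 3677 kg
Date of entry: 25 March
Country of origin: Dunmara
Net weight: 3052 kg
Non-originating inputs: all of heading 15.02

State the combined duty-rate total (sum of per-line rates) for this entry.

85%

Line A: copper → 15.02; flat-rolled → 15.02.03; cold-drawn → 15.02.03.03. Scheduled 31%. quota on 15.02 exhausted → over-quota 37%; Ferrule agreement on 15.01.03.02: 15.02.03.03 not covered. → 37%.
Line B: copper → 15.02; wire → 15.02.01; clad → 15.02.01.01. Scheduled 30%. quota on 15.02 exhausted → over-quota 37%; Dunmara agreement on 15.02: CTH met → 22% available; preferential 22%. → 22%.
Line C: aluminium → 15.01; flat-rolled → 15.01.03; clad → 15.01.03.01. Scheduled 26%. Dunmara agreement on 15.02: 15.01.03.01 not covered. → 26%.
Sum: 37% + 22% + 26% = 85%.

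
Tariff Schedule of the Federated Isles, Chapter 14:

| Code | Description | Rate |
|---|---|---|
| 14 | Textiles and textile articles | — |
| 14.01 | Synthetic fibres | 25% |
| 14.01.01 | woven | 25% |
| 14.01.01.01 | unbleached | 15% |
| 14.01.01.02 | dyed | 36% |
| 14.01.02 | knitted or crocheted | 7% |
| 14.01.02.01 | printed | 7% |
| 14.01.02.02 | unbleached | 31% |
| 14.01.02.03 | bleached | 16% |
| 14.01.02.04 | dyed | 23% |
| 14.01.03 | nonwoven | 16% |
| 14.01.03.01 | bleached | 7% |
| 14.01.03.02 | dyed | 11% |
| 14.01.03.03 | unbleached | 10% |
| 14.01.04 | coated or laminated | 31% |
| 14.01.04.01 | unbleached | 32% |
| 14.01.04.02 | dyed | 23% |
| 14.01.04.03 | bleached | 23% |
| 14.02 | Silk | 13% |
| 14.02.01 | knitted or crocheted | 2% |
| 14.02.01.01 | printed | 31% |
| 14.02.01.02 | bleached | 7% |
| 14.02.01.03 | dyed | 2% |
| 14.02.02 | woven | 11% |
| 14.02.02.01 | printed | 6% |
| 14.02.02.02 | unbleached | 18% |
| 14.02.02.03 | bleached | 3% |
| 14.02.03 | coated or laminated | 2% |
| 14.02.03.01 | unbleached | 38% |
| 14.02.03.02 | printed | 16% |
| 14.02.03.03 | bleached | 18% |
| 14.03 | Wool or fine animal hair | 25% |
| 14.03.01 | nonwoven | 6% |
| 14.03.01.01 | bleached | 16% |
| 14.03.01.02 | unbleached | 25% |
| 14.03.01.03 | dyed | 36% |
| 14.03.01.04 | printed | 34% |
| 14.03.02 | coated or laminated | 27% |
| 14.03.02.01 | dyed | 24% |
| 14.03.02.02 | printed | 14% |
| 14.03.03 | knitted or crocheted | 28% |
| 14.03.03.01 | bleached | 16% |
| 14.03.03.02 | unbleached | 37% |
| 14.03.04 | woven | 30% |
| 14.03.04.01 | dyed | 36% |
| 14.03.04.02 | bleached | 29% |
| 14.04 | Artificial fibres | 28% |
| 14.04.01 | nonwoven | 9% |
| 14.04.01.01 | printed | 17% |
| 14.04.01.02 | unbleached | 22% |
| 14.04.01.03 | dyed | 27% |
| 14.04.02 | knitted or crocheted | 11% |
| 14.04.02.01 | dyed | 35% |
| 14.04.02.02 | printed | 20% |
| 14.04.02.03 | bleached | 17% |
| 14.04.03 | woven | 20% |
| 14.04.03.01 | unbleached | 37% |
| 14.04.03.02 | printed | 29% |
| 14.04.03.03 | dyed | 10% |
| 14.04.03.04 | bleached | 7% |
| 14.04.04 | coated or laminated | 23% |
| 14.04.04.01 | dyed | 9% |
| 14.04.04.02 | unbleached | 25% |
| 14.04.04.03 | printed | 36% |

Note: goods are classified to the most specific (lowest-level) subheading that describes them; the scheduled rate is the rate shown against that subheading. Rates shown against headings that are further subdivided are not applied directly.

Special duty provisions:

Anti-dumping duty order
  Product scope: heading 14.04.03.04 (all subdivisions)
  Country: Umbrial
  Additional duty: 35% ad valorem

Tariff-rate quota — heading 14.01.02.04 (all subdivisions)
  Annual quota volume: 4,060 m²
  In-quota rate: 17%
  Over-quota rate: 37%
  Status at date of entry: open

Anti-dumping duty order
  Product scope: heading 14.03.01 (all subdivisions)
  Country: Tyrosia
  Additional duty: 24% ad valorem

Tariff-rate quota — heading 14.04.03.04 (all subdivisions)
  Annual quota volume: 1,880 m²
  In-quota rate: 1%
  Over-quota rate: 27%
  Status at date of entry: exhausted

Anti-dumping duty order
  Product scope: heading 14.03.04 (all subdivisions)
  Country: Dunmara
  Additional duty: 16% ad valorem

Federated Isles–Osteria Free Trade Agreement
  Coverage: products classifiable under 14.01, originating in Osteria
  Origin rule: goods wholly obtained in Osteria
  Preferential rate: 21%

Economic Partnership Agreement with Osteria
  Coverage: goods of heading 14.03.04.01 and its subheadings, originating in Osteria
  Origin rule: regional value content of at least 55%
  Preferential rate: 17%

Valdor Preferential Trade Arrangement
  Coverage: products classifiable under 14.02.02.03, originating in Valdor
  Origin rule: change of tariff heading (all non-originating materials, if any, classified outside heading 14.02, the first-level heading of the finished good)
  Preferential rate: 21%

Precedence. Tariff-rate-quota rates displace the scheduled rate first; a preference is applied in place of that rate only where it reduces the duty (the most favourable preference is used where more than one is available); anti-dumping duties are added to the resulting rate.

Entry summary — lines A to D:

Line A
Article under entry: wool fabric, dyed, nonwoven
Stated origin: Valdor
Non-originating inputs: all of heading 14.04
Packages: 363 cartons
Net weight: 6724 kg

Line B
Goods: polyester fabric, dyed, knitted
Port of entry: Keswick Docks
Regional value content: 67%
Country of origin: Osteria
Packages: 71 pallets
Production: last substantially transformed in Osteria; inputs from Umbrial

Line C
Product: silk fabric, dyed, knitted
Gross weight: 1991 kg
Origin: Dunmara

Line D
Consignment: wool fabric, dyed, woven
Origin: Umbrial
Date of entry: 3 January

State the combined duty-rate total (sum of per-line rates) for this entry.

Line A: wool → 14.03; nonwoven → 14.03.01; dyed → 14.03.01.03. Scheduled 36%. Valdor agreement on 14.02.02.03: 14.03.01.03 not covered. → 36%.
Line B: polyester → 14.01; knitted → 14.01.02; dyed → 14.01.02.04. Scheduled 23%. quota on 14.01.02.04 open → in-quota 17%; Osteria agreement on 14.01: not wholly obtained; Osteria agreement on 14.03.04.01: 14.01.02.04 not covered. → 17%.
Line C: silk → 14.02; knitted → 14.02.01; dyed → 14.02.01.03. Scheduled 2%. No special measure applies. → 2%.
Line D: wool → 14.03; woven → 14.03.04; dyed → 14.03.04.01. Scheduled 36%. No special measure applies. → 36%.
Sum: 36% + 17% + 2% + 36% = 91%.

91%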